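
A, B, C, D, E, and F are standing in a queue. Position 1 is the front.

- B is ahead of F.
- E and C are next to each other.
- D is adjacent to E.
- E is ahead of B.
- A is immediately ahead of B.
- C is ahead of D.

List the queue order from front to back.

C, E, D, A, B, F

From clue 1: B is in {1,2,3,4,5}.
From clues 1–3: B is in {1,2,4,5}.
From clues 1–4: B is in {4,5}.
From clues 1–5: E → position 2, A → position 4, B → position 5, F → position 6.
From clues 1–6: C → position 1, D → position 3.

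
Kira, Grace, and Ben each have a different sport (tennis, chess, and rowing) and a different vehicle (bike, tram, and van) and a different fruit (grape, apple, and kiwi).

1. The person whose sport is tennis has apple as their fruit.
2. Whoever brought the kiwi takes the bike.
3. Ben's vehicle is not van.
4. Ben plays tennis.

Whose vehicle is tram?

Ben

With clues 1–4, Grace and Kira are impossible for the one with vehicle tram.
That leaves Ben.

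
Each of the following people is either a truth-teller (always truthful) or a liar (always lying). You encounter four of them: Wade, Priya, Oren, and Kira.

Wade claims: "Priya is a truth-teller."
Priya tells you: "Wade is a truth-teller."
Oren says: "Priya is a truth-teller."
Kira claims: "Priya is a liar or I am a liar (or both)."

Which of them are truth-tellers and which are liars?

Wade: liar, Priya: liar, Oren: liar, Kira: truth-teller

Consider Wade. Suppose Wade is a truth-teller.
Then no assignment of the remaining roles makes every statement match its speaker's type — contradiction.
So Wade is a liar.
With that fixed, Priya's statement is false, so Priya is a liar.
With that fixed, Oren's statement is false, so Oren is a liar.
With that fixed, Kira's statement is true, so Kira is a truth-teller.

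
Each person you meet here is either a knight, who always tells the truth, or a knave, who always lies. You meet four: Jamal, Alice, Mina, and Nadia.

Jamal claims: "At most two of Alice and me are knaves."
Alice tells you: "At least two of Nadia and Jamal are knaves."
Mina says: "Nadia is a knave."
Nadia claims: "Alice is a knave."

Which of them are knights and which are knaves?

Regardless of anyone's role, Jamal's statement is true, so Jamal is a knight.
With that fixed, Alice's statement is false, so Alice is a knave.
With that fixed, Nadia's statement is true, so Nadia is a knight.
With that fixed, Mina's statement is false, so Mina is a knave.

Jamal: knight, Alice: knave, Mina: knave, Nadia: knight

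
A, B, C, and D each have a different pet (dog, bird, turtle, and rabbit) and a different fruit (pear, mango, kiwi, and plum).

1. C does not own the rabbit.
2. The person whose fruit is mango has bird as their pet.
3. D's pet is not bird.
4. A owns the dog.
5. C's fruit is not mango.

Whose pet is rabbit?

D

Clue 1 rules out C for the one with pet rabbit.
With clues 1–4, A is impossible for the one with pet rabbit.
With clues 1–5, B is impossible for the one with pet rabbit.
That leaves D.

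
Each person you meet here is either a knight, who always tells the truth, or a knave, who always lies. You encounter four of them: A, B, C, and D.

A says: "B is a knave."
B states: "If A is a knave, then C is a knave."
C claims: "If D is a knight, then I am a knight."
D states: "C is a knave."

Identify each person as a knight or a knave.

Consider A. Suppose A is a knight.
Then no assignment of the remaining roles makes every statement match its speaker's type — contradiction.
So A is a knave.
Consider B. Suppose B is a knave.
Then A's statement comes out true, contradicting A being a knave.
So B is a knight.
Consider C. Suppose C is a knight.
Then B's statement comes out false, contradicting B being a knight.
So C is a knave.
With that fixed, D's statement is true, so D is a knight.

A: knave, B: knight, C: knave, D: knight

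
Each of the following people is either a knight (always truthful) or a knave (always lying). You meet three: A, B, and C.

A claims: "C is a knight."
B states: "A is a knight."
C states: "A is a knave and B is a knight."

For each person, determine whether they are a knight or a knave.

A: knave, B: knave, C: knave

Consider A. Suppose A is a knight.
Then no assignment of the remaining roles makes every statement match its speaker's type — contradiction.
So A is a knave.
With that fixed, B's statement is false, so B is a knave.
With that fixed, C's statement is false, so C is a knave.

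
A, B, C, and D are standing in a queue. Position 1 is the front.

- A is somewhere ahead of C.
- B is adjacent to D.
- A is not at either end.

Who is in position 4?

C

With clue 1, A is ruled out for position 4.
With clues 1–3, B and D are ruled out for position 4.
So position 4 is C.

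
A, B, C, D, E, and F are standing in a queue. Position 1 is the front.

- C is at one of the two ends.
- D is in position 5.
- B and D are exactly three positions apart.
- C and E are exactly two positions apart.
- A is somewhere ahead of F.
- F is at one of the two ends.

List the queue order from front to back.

From clue 1: C is in {1,6}.
From clues 1–2: D → position 5.
From clues 1–3: B → position 2.
From clues 1–4: C is in {1,6}.
From clues 1–5: A is in {1,4}.
From clues 1–6: C → position 1, E → position 3, A → position 4, F → position 6.

C, B, E, A, D, F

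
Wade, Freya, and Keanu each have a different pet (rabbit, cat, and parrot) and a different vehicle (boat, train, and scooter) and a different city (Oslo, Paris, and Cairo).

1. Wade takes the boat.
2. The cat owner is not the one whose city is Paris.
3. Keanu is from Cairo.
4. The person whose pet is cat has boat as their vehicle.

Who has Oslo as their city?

With clues 1–3, Keanu is impossible for the one with city Oslo.
With clues 1–4, Freya is impossible for the one with city Oslo.
That leaves Wade.

Wade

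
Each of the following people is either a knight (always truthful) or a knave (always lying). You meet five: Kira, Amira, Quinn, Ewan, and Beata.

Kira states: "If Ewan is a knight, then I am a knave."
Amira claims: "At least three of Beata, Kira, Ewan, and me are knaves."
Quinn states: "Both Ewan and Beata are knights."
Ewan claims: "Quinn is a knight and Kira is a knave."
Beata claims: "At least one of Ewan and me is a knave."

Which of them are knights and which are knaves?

Kira: knight, Amira: knave, Quinn: knave, Ewan: knave, Beata: knight

Consider Kira. Suppose Kira is a knave.
Then Kira's own statement would have to be false, but it can't be — contradiction.
So Kira is a knight.
With that fixed, Ewan's statement is false, so Ewan is a knave.
With that fixed, Beata's statement is true, so Beata is a knight.
With that fixed, Amira's statement is false, so Amira is a knave.
With that fixed, Quinn's statement is false, so Quinn is a knave.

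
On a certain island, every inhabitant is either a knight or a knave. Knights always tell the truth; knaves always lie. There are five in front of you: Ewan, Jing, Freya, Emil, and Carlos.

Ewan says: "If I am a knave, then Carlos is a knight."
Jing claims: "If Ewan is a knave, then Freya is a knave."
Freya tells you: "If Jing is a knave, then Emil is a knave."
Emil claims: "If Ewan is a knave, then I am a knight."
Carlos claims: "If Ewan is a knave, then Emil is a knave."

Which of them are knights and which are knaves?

Ewan: knight, Jing: knight, Freya: knight, Emil: knight, Carlos: knight

Consider Ewan. Suppose Ewan is a knave.
Then no assignment of the remaining roles makes every statement match its speaker's type — contradiction.
So Ewan is a knight.
With that fixed, Jing's statement is true, so Jing is a knight.
With that fixed, Freya's statement is true, so Freya is a knight.
With that fixed, Emil's statement is true, so Emil is a knight.
With that fixed, Carlos's statement is true, so Carlos is a knight.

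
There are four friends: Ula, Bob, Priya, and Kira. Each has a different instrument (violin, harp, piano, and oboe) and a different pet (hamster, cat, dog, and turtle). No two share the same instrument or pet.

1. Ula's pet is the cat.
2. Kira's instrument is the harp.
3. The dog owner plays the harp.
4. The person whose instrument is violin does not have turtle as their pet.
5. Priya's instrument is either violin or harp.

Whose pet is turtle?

Clue 1 rules out Ula for the one with pet turtle.
With clues 1–3, Kira is impossible for the one with pet turtle.
With clues 1–5, Priya is impossible for the one with pet turtle.
That leaves Bob.

Bob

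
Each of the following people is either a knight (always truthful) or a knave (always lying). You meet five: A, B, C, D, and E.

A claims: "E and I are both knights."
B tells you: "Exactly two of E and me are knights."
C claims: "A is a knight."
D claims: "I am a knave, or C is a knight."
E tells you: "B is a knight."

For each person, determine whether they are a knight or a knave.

A: knight, B: knight, C: knight, D: knight, E: knight

Consider A. Suppose A is a knave.
Then no assignment of the remaining roles makes every statement match its speaker's type — contradiction.
So A is a knight.
With that fixed, C's statement is true, so C is a knight.
With that fixed, D's statement is true, so D is a knight.
Consider B. Suppose B is a knave.
Then no assignment of the remaining roles makes every statement match its speaker's type — contradiction.
So B is a knight.
With that fixed, E's statement is true, so E is a knight.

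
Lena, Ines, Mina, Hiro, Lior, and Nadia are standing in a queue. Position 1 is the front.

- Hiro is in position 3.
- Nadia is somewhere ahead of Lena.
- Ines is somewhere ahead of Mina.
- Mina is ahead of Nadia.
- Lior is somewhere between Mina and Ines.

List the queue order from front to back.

From clue 1: Hiro → position 3.
From clues 1–2: Lena is in {2,4,5,6}.
From clues 1–4: Lena is in {5,6}.
From clues 1–5: Ines → position 1, Lior → position 2, Mina → position 4, Nadia → position 5, Lena → position 6.

Ines, Lior, Hiro, Mina, Nadia, Lena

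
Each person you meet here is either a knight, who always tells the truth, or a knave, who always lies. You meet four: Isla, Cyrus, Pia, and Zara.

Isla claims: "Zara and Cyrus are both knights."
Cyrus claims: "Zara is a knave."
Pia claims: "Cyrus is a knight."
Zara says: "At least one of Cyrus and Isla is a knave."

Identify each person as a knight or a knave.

Consider Isla. Suppose Isla is a knight.
Then no assignment of the remaining roles makes every statement match its speaker's type — contradiction.
So Isla is a knave.
With that fixed, Zara's statement is true, so Zara is a knight.
With that fixed, Cyrus's statement is false, so Cyrus is a knave.
With that fixed, Pia's statement is false, so Pia is a knave.

Isla: knave, Cyrus: knave, Pia: knave, Zara: knight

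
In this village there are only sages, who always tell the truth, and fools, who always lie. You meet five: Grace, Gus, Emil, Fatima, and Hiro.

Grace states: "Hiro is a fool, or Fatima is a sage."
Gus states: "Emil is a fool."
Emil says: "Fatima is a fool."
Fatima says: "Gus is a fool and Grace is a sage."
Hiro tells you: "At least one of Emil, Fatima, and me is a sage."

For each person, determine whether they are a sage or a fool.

Grace: fool, Gus: fool, Emil: sage, Fatima: fool, Hiro: sage

Consider Grace. Suppose Grace is a sage.
Then no assignment of the remaining roles makes every statement match its speaker's type — contradiction.
So Grace is a fool.
With that fixed, Fatima's statement is false, so Fatima is a fool.
With that fixed, Emil's statement is true, so Emil is a sage.
With that fixed, Hiro's statement is true, so Hiro is a sage.
With that fixed, Gus's statement is false, so Gus is a fool.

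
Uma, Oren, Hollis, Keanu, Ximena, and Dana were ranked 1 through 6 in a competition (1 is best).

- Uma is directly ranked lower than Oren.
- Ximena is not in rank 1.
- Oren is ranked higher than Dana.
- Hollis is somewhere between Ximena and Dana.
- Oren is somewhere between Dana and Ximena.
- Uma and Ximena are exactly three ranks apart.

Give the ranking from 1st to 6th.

Keanu, Ximena, Hollis, Oren, Uma, Dana

From clue 1: Uma is in {2,3,4,5,6}.
From clues 1–3: Uma is in {2,3,4,5}.
From clues 1–4: Hollis is in {3,4,5}.
From clues 1–5: Keanu → rank 1, Ximena → rank 2, Dana → rank 6.
From clues 1–6: Hollis → rank 3, Oren → rank 4, Uma → rank 5.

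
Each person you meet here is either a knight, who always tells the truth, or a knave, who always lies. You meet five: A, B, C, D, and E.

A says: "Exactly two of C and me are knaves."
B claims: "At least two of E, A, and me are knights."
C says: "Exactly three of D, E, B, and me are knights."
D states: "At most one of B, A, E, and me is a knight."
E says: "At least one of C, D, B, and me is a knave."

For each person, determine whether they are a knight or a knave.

Consider A. Suppose A is a knight.
Then A's own statement would have to be true, but it can't be — contradiction.
So A is a knave.
Consider B. Suppose B is a knave.
Then no assignment of the remaining roles makes every statement match its speaker's type — contradiction.
So B is a knight.
Consider C. Suppose C is a knave.
Then A's statement comes out true, contradicting A being a knave.
So C is a knight.
Consider D. Suppose D is a knight.
Then D's own statement would have to be true, but it can't be — contradiction.
So D is a knave.
With that fixed, E's statement is true, so E is a knight.

A: knave, B: knight, C: knight, D: knave, E: knight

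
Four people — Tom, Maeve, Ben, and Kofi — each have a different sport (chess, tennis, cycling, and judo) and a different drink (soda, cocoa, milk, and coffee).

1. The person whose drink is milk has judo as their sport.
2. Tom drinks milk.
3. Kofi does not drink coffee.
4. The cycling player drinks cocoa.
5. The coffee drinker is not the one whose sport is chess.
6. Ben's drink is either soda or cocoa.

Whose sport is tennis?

Maeve

With clues 1–2, Tom is impossible for the one with sport tennis.
With clues 1–5, Kofi is impossible for the one with sport tennis.
With clues 1–6, Ben is impossible for the one with sport tennis.
That leaves Maeve.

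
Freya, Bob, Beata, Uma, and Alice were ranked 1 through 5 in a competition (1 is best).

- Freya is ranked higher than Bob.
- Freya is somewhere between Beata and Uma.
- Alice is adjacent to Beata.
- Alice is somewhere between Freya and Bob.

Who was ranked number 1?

Uma

With clue 1, Bob is ruled out for rank 1.
With clues 1–2, Freya is ruled out for rank 1.
With clues 1–4, Alice and Beata are ruled out for rank 1.
So rank 1 is Uma.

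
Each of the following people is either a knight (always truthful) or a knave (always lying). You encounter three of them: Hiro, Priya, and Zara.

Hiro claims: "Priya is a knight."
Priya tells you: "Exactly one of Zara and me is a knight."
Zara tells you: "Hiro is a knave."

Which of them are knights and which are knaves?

Hiro: knight, Priya: knight, Zara: knave

Consider Hiro. Suppose Hiro is a knave.
Then no assignment of the remaining roles makes every statement match its speaker's type — contradiction.
So Hiro is a knight.
With that fixed, Zara's statement is false, so Zara is a knave.
Consider Priya. Suppose Priya is a knave.
Then Hiro's statement comes out false, contradicting Hiro being a knight.
So Priya is a knight.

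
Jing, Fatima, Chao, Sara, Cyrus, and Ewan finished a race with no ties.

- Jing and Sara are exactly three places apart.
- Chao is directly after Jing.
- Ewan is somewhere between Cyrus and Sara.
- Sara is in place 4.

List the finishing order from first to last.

Jing, Chao, Fatima, Sara, Ewan, Cyrus

From clues 1–2: Jing is in {1,2,3,4,5}.
From clues 1–3: Ewan is in {2,3,4,5}.
From clues 1–4: Jing → place 1, Chao → place 2, Fatima → place 3, Sara → place 4, Ewan → place 5, Cyrus → place 6.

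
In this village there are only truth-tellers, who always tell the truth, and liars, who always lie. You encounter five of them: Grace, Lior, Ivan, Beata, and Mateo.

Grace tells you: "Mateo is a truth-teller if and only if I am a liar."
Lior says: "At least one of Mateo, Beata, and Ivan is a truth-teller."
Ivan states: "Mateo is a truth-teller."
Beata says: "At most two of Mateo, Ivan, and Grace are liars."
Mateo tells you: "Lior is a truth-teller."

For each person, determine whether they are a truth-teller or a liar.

Grace: liar, Lior: liar, Ivan: liar, Beata: liar, Mateo: liar

Consider Grace. Suppose Grace is a truth-teller.
Then no assignment of the remaining roles makes every statement match its speaker's type — contradiction.
So Grace is a liar.
Consider Lior. Suppose Lior is a truth-teller.
Then no assignment of the remaining roles makes every statement match its speaker's type — contradiction.
So Lior is a liar.
With that fixed, Mateo's statement is false, so Mateo is a liar.
With that fixed, Ivan's statement is false, so Ivan is a liar.
With that fixed, Beata's statement is false, so Beata is a liar.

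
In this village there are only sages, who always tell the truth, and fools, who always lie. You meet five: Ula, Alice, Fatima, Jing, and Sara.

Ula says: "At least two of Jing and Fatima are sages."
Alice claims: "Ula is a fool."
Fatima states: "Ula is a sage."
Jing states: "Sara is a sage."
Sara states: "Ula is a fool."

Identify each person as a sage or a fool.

Ula: fool, Alice: sage, Fatima: fool, Jing: sage, Sara: sage

Consider Ula. Suppose Ula is a sage.
Then no assignment of the remaining roles makes every statement match its speaker's type — contradiction.
So Ula is a fool.
With that fixed, Alice's statement is true, so Alice is a sage.
With that fixed, Fatima's statement is false, so Fatima is a fool.
With that fixed, Sara's statement is true, so Sara is a sage.
With that fixed, Jing's statement is true, so Jing is a sage.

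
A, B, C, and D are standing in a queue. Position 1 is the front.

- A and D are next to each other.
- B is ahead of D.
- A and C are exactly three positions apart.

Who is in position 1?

C

With clues 1–2, A and D are ruled out for position 1.
With clues 1–3, B is ruled out for position 1.
So position 1 is C.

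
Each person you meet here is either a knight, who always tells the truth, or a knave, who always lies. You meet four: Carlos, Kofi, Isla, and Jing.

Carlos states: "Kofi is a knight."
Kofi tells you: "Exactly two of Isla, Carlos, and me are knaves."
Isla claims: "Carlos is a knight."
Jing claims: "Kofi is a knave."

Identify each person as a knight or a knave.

Consider Carlos. Suppose Carlos is a knight.
Then no assignment of the remaining roles makes every statement match its speaker's type — contradiction.
So Carlos is a knave.
With that fixed, Isla's statement is false, so Isla is a knave.
Consider Kofi. Suppose Kofi is a knight.
Then Carlos's statement comes out true, contradicting Carlos being a knave.
So Kofi is a knave.
With that fixed, Jing's statement is true, so Jing is a knight.

Carlos: knave, Kofi: knave, Isla: knave, Jing: knight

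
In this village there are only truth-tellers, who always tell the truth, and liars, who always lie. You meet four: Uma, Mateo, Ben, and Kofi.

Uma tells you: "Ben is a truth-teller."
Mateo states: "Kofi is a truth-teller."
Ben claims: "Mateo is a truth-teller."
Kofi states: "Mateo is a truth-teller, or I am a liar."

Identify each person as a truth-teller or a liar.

Consider Uma. Suppose Uma is a liar.
Then no assignment of the remaining roles makes every statement match its speaker's type — contradiction.
So Uma is a truth-teller.
Consider Mateo. Suppose Mateo is a liar.
Then whichever role Kofi has, Kofi's statement has the wrong truth value — contradiction.
So Mateo is a truth-teller.
With that fixed, Ben's statement is true, so Ben is a truth-teller.
With that fixed, Kofi's statement is true, so Kofi is a truth-teller.

Uma: truth-teller, Mateo: truth-teller, Ben: truth-teller, Kofi: truth-teller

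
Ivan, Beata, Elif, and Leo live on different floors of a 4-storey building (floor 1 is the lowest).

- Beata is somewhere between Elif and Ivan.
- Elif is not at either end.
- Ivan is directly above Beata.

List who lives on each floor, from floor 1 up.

Leo, Elif, Beata, Ivan

From clue 1: Beata is in {2,3}.
From clues 1–2: Ivan is in {1,4}.
From clues 1–3: Leo → floor 1, Elif → floor 2, Beata → floor 3, Ivan → floor 4.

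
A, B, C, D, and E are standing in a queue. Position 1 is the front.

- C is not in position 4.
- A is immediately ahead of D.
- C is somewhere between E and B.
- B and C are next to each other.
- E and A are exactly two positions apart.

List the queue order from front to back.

B, C, A, D, E

From clue 1: C is in {1,2,3,5}.
From clues 1–2: A is in {1,2,3,4}.
From clues 1–3: C → position 2.
From clues 1–4: A is in {3,4}.
From clues 1–5: B → position 1, A → position 3, D → position 4, E → position 5.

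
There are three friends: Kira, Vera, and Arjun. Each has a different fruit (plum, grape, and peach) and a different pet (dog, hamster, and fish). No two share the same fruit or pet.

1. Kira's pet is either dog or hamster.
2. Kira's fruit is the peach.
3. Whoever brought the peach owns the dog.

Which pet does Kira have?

dog

Clue 1 rules out fish for Kira's pet.
With clues 1–3, hamster is impossible for Kira's pet.
That leaves dog.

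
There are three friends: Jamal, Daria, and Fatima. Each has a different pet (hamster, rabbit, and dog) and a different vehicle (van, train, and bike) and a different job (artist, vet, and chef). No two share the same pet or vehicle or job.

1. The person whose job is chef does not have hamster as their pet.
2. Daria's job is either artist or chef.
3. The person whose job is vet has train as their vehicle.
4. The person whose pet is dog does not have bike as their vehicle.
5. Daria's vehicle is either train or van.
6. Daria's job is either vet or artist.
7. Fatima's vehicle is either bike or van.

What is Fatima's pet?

rabbit

With clues 1–7, dog and hamster are impossible for Fatima's pet.
That leaves rabbit.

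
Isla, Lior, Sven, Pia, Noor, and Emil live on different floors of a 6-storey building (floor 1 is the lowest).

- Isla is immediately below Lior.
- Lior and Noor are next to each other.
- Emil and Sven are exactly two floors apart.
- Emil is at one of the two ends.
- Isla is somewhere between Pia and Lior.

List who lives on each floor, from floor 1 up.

Emil, Pia, Sven, Isla, Lior, Noor

From clue 1: Isla is in {1,2,3,4,5}.
From clues 1–2: Isla is in {1,2,3,4}.
From clues 1–3: Isla is in {1,4}.
From clues 1–5: Emil → floor 1, Pia → floor 2, Sven → floor 3, Isla → floor 4, Lior → floor 5, Noor → floor 6.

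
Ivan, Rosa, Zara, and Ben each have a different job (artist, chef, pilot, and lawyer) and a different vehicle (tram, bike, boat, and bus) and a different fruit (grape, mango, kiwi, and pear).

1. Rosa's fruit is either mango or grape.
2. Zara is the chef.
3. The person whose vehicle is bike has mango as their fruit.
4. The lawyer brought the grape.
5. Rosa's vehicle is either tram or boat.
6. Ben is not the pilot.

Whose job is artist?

Ben

With clues 1–2, Zara is impossible for the one with job artist.
With clues 1–5, Rosa is impossible for the one with job artist.
With clues 1–6, Ivan is impossible for the one with job artist.
That leaves Ben.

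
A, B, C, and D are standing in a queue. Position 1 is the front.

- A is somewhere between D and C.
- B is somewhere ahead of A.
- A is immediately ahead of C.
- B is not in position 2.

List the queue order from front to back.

From clue 1: A is in {2,3}.
From clues 1–2: A → position 3.
From clues 1–3: C → position 4.
From clues 1–4: B → position 1, D → position 2.

B, D, A, C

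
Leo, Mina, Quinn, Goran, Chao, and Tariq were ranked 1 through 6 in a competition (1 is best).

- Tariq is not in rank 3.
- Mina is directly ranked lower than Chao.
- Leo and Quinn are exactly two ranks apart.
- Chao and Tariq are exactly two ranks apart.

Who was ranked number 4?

Chao

With clues 1–3, Mina is ruled out for rank 4.
With clues 1–4, Goran, Leo, Quinn, and Tariq are ruled out for rank 4.
So rank 4 is Chao.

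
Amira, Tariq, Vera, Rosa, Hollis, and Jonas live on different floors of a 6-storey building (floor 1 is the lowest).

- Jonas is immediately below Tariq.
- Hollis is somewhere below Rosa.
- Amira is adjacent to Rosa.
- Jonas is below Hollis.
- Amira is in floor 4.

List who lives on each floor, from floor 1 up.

Jonas, Tariq, Hollis, Amira, Rosa, Vera

From clue 1: Tariq is in {2,3,4,5,6}.
From clues 1–3: Hollis is in {1,2,3,4}.
From clues 1–4: Tariq is in {2,3}.
From clues 1–5: Jonas → floor 1, Tariq → floor 2, Hollis → floor 3, Amira → floor 4, Rosa → floor 5, Vera → floor 6.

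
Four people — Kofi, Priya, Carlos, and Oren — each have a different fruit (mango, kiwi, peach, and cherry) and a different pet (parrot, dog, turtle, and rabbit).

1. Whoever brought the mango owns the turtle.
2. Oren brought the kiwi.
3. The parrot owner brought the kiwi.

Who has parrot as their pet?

With clues 1–3, Carlos, Kofi, and Priya are impossible for the one with pet parrot.
That leaves Oren.

Oren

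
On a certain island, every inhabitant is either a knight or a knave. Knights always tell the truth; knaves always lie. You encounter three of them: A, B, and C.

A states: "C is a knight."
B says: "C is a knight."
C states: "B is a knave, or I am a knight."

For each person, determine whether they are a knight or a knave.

A: knight, B: knight, C: knight

Consider A. Suppose A is a knave.
Then no assignment of the remaining roles makes every statement match its speaker's type — contradiction.
So A is a knight.
Consider B. Suppose B is a knave.
Then no assignment of the remaining roles makes every statement match its speaker's type — contradiction.
So B is a knight.
Consider C. Suppose C is a knave.
Then A's statement comes out false, contradicting A being a knight.
So C is a knight.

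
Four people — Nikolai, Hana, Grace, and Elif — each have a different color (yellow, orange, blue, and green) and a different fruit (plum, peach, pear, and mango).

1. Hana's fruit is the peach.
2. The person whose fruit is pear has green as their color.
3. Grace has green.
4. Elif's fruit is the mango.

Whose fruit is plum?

Clue 1 rules out Hana for the one with fruit plum.
With clues 1–3, Grace is impossible for the one with fruit plum.
With clues 1–4, Elif is impossible for the one with fruit plum.
That leaves Nikolai.

Nikolai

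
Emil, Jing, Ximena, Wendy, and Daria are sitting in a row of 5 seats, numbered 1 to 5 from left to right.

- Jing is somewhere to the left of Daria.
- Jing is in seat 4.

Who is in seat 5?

With clue 1, Jing is ruled out for seat 5.
With clues 1–2, Emil, Wendy, and Ximena are ruled out for seat 5.
So seat 5 is Daria.

Daria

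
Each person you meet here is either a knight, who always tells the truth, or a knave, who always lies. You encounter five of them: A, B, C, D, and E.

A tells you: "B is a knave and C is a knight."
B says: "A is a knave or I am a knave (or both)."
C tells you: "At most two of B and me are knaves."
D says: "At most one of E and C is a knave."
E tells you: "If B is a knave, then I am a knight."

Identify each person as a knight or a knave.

A: knave, B: knight, C: knight, D: knight, E: knight

Regardless of anyone's role, C's statement is true, so C is a knight.
With that fixed, D's statement is true, so D is a knight.
Consider A. Suppose A is a knight.
Then whichever role B has, B's statement has the wrong truth value — contradiction.
So A is a knave.
With that fixed, B's statement is true, so B is a knight.
With that fixed, E's statement is true, so E is a knight.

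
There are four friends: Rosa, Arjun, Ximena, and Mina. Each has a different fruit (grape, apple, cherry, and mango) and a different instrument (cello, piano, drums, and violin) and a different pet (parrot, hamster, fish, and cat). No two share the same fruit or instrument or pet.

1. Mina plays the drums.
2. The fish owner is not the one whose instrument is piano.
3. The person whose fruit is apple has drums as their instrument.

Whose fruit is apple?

With clues 1–3, Arjun, Rosa, and Ximena are impossible for the one with fruit apple.
That leaves Mina.

Mina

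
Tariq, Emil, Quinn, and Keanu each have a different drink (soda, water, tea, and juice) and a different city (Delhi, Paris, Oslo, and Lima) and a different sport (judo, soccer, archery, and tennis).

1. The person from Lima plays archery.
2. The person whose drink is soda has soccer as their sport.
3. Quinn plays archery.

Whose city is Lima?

Quinn

With clues 1–3, Emil, Keanu, and Tariq are impossible for the one with city Lima.
That leaves Quinn.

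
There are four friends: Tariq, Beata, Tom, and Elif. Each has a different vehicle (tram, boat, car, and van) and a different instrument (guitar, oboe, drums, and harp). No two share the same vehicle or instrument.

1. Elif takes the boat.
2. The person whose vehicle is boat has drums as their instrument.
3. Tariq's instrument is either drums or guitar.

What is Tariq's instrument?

With clues 1–2, drums is impossible for Tariq's instrument.
With clues 1–3, harp and oboe are impossible for Tariq's instrument.
That leaves guitar.

guitar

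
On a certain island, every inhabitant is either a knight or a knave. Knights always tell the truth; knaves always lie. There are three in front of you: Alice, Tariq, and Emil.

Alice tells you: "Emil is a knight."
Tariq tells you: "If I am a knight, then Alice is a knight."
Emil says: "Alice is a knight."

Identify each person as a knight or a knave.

Alice: knight, Tariq: knight, Emil: knight

Consider Alice. Suppose Alice is a knave.
Then whichever role Tariq has, Tariq's statement has the wrong truth value — contradiction.
So Alice is a knight.
With that fixed, Tariq's statement is true, so Tariq is a knight.
With that fixed, Emil's statement is true, so Emil is a knight.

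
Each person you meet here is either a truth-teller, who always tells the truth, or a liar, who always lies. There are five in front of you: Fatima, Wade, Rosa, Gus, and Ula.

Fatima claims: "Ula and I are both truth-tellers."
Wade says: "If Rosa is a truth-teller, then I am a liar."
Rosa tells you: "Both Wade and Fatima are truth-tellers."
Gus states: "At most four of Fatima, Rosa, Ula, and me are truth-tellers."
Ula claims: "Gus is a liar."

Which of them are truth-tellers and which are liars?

Regardless of anyone's role, Gus's statement is true, so Gus is a truth-teller.
With that fixed, Ula's statement is false, so Ula is a liar.
With that fixed, Fatima's statement is false, so Fatima is a liar.
With that fixed, Rosa's statement is false, so Rosa is a liar.
With that fixed, Wade's statement is true, so Wade is a truth-teller.

Fatima: liar, Wade: truth-teller, Rosa: liar, Gus: truth-teller, Ula: liar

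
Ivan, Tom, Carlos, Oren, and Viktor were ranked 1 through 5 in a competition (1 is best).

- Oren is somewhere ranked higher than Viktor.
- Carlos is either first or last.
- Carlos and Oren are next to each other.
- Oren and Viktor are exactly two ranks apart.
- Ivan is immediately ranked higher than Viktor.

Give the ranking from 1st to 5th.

From clue 1: Oren is in {1,2,3,4}.
From clues 1–2: Carlos is in {1,5}.
From clues 1–3: Carlos → rank 1, Oren → rank 2.
From clues 1–4: Viktor → rank 4.
From clues 1–5: Ivan → rank 3, Tom → rank 5.

Carlos, Oren, Ivan, Viktor, Tom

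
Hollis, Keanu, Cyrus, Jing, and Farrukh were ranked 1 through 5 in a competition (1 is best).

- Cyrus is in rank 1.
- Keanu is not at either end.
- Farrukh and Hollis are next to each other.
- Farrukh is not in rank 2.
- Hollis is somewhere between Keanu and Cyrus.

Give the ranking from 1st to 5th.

Cyrus, Hollis, Farrukh, Keanu, Jing

From clue 1: Cyrus → rank 1.
From clues 1–2: Keanu is in {2,3,4}.
From clues 1–5: Hollis → rank 2, Farrukh → rank 3, Keanu → rank 4, Jing → rank 5.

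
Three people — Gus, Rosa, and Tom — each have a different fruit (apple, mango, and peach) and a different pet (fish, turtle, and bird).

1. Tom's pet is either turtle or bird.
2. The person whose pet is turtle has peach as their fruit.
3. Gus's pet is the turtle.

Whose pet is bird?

With clues 1–3, Gus and Rosa are impossible for the one with pet bird.
That leaves Tom.

Tom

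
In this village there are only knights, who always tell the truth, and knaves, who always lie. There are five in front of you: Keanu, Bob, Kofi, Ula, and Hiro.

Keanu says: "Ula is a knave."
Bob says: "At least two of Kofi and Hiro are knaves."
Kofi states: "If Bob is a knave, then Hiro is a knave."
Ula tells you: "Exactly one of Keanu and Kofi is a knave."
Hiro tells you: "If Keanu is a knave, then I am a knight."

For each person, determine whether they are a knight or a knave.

Consider Keanu. Suppose Keanu is a knight.
Then no assignment of the remaining roles makes every statement match its speaker's type — contradiction.
So Keanu is a knave.
Consider Bob. Suppose Bob is a knight.
Then no assignment of the remaining roles makes every statement match its speaker's type — contradiction.
So Bob is a knave.
Consider Kofi. Suppose Kofi is a knave.
Then no assignment of the remaining roles makes every statement match its speaker's type — contradiction.
So Kofi is a knight.
With that fixed, Ula's statement is true, so Ula is a knight.
Consider Hiro. Suppose Hiro is a knight.
Then Kofi's statement comes out false, contradicting Kofi being a knight.
So Hiro is a knave.

Keanu: knave, Bob: knave, Kofi: knight, Ula: knight, Hiro: knave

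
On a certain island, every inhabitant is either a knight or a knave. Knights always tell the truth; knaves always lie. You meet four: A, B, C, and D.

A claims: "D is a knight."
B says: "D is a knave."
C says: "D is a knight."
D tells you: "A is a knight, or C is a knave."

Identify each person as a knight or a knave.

Consider A. Suppose A is a knave.
Then no assignment of the remaining roles makes every statement match its speaker's type — contradiction.
So A is a knight.
With that fixed, D's statement is true, so D is a knight.
With that fixed, B's statement is false, so B is a knave.
With that fixed, C's statement is true, so C is a knight.

A: knight, B: knave, C: knight, D: knight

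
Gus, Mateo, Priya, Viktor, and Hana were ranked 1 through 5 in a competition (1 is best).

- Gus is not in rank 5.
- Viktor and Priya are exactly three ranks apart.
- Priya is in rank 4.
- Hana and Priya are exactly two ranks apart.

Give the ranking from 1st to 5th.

From clue 1: Gus is in {1,2,3,4}.
From clues 1–3: Viktor → rank 1, Priya → rank 4.
From clues 1–4: Hana → rank 2, Gus → rank 3, Mateo → rank 5.

Viktor, Hana, Gus, Priya, Mateo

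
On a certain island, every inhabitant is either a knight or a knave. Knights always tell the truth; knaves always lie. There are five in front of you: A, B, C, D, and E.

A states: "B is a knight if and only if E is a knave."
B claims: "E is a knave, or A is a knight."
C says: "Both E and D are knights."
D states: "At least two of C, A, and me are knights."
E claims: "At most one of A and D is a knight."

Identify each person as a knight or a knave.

Consider A. Suppose A is a knave.
Then no assignment of the remaining roles makes every statement match its speaker's type — contradiction.
So A is a knight.
With that fixed, B's statement is true, so B is a knight.
Consider C. Suppose C is a knight.
Then no assignment of the remaining roles makes every statement match its speaker's type — contradiction.
So C is a knave.
Consider D. Suppose D is a knave.
Then no assignment of the remaining roles makes every statement match its speaker's type — contradiction.
So D is a knight.
With that fixed, E's statement is false, so E is a knave.

A: knight, B: knight, C: knave, D: knight, E: knave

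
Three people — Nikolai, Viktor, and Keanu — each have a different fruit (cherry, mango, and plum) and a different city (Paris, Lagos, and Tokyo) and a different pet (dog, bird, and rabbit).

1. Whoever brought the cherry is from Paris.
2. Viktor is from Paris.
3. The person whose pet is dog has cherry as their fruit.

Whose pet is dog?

With clues 1–3, Keanu and Nikolai are impossible for the one with pet dog.
That leaves Viktor.

Viktor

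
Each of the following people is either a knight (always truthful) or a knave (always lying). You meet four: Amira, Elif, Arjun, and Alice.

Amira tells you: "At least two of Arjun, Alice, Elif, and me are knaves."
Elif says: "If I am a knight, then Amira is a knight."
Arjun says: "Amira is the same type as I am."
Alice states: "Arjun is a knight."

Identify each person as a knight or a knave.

Consider Amira. Suppose Amira is a knave.
Then whichever role Elif has, Elif's statement has the wrong truth value — contradiction.
So Amira is a knight.
With that fixed, Elif's statement is true, so Elif is a knight.
Consider Arjun. Suppose Arjun is a knight.
Then Amira's statement comes out false, contradicting Amira being a knight.
So Arjun is a knave.
With that fixed, Alice's statement is false, so Alice is a knave.

Amira: knight, Elif: knight, Arjun: knave, Alice: knave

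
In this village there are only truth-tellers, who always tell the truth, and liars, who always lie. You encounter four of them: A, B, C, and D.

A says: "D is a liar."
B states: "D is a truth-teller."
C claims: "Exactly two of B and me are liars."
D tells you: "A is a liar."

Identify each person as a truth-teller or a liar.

Consider A. Suppose A is a truth-teller.
Then no assignment of the remaining roles makes every statement match its speaker's type — contradiction.
So A is a liar.
With that fixed, D's statement is true, so D is a truth-teller.
With that fixed, B's statement is true, so B is a truth-teller.
With that fixed, C's statement is false, so C is a liar.

A: liar, B: truth-teller, C: liar, D: truth-teller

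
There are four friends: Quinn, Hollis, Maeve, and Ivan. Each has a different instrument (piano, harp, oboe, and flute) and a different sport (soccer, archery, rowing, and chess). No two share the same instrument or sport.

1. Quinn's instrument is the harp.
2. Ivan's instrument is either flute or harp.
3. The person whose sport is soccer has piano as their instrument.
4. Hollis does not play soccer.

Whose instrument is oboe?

Clue 1 rules out Quinn for the one with instrument oboe.
With clues 1–2, Ivan is impossible for the one with instrument oboe.
With clues 1–4, Maeve is impossible for the one with instrument oboe.
That leaves Hollis.

Hollis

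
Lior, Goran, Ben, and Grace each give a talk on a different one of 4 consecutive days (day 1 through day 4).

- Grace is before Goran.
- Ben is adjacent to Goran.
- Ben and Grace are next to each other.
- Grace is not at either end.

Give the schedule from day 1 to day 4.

Lior, Grace, Ben, Goran

From clue 1: Goran is in {2,3,4}.
From clues 1–2: Grace is in {1,2}.
From clues 1–3: Lior is in {1,4}.
From clues 1–4: Lior → day 1, Grace → day 2, Ben → day 3, Goran → day 4.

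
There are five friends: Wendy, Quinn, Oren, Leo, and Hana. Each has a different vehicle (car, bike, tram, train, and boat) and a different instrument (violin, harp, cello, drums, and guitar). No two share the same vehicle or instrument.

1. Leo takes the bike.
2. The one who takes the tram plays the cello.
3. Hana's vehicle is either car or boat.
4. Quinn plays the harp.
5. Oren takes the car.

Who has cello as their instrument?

Wendy

With clues 1–2, Leo is impossible for the one with instrument cello.
With clues 1–3, Hana is impossible for the one with instrument cello.
With clues 1–4, Quinn is impossible for the one with instrument cello.
With clues 1–5, Oren is impossible for the one with instrument cello.
That leaves Wendy.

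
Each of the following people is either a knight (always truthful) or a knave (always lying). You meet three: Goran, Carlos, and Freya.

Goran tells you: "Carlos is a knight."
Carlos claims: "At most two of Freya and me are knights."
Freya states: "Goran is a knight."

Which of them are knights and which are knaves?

Goran: knight, Carlos: knight, Freya: knight

Regardless of anyone's role, Carlos's statement is true, so Carlos is a knight.
With that fixed, Goran's statement is true, so Goran is a knight.
With that fixed, Freya's statement is true, so Freya is a knight.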